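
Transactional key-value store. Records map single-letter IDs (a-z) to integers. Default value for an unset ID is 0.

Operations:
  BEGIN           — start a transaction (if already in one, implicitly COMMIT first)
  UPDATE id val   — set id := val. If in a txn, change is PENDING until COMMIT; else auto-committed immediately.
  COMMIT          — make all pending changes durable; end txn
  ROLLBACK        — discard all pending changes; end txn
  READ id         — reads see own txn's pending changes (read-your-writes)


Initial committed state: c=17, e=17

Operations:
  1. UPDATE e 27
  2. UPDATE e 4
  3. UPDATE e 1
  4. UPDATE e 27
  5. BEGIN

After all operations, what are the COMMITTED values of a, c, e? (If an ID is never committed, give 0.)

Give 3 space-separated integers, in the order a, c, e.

Answer: 0 17 27

Derivation:
Initial committed: {c=17, e=17}
Op 1: UPDATE e=27 (auto-commit; committed e=27)
Op 2: UPDATE e=4 (auto-commit; committed e=4)
Op 3: UPDATE e=1 (auto-commit; committed e=1)
Op 4: UPDATE e=27 (auto-commit; committed e=27)
Op 5: BEGIN: in_txn=True, pending={}
Final committed: {c=17, e=27}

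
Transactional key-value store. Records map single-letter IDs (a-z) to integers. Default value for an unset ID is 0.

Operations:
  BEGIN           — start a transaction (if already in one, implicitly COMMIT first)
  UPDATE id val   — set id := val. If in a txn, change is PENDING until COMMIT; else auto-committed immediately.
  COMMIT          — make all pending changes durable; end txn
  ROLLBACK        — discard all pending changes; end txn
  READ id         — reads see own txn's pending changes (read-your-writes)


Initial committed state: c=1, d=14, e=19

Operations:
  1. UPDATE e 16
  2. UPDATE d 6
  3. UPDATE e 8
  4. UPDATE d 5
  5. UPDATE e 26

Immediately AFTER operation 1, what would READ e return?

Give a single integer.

Answer: 16

Derivation:
Initial committed: {c=1, d=14, e=19}
Op 1: UPDATE e=16 (auto-commit; committed e=16)
After op 1: visible(e) = 16 (pending={}, committed={c=1, d=14, e=16})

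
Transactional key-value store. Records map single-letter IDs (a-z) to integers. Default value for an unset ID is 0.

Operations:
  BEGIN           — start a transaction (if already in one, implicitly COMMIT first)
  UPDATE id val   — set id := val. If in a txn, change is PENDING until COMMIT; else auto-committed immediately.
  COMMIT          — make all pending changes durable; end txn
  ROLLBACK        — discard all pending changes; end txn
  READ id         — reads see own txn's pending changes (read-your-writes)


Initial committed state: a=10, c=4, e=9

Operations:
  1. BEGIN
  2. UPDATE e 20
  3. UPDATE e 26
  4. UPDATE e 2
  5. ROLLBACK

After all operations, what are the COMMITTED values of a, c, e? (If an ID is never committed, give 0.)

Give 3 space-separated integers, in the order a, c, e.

Answer: 10 4 9

Derivation:
Initial committed: {a=10, c=4, e=9}
Op 1: BEGIN: in_txn=True, pending={}
Op 2: UPDATE e=20 (pending; pending now {e=20})
Op 3: UPDATE e=26 (pending; pending now {e=26})
Op 4: UPDATE e=2 (pending; pending now {e=2})
Op 5: ROLLBACK: discarded pending ['e']; in_txn=False
Final committed: {a=10, c=4, e=9}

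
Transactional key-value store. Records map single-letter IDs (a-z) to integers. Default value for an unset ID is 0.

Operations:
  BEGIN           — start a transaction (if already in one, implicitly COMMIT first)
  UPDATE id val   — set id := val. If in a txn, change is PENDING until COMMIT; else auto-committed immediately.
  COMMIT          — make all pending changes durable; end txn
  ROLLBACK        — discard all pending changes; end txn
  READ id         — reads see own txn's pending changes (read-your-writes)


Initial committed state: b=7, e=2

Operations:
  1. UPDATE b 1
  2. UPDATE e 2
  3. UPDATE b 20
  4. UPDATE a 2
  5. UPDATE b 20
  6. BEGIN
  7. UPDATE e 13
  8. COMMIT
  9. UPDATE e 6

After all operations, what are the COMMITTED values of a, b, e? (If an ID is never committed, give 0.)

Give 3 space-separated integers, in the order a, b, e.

Answer: 2 20 6

Derivation:
Initial committed: {b=7, e=2}
Op 1: UPDATE b=1 (auto-commit; committed b=1)
Op 2: UPDATE e=2 (auto-commit; committed e=2)
Op 3: UPDATE b=20 (auto-commit; committed b=20)
Op 4: UPDATE a=2 (auto-commit; committed a=2)
Op 5: UPDATE b=20 (auto-commit; committed b=20)
Op 6: BEGIN: in_txn=True, pending={}
Op 7: UPDATE e=13 (pending; pending now {e=13})
Op 8: COMMIT: merged ['e'] into committed; committed now {a=2, b=20, e=13}
Op 9: UPDATE e=6 (auto-commit; committed e=6)
Final committed: {a=2, b=20, e=6}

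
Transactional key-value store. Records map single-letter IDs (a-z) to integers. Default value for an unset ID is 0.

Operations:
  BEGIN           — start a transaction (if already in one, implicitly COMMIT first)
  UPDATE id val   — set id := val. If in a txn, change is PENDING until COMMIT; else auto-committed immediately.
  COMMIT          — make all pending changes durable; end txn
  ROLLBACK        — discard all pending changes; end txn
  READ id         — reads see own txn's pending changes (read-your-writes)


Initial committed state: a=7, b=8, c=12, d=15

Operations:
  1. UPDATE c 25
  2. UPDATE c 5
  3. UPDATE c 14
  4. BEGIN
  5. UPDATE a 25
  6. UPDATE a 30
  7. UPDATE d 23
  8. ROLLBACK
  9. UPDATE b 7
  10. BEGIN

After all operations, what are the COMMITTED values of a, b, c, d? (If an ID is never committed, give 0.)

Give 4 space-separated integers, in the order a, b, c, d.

Initial committed: {a=7, b=8, c=12, d=15}
Op 1: UPDATE c=25 (auto-commit; committed c=25)
Op 2: UPDATE c=5 (auto-commit; committed c=5)
Op 3: UPDATE c=14 (auto-commit; committed c=14)
Op 4: BEGIN: in_txn=True, pending={}
Op 5: UPDATE a=25 (pending; pending now {a=25})
Op 6: UPDATE a=30 (pending; pending now {a=30})
Op 7: UPDATE d=23 (pending; pending now {a=30, d=23})
Op 8: ROLLBACK: discarded pending ['a', 'd']; in_txn=False
Op 9: UPDATE b=7 (auto-commit; committed b=7)
Op 10: BEGIN: in_txn=True, pending={}
Final committed: {a=7, b=7, c=14, d=15}

Answer: 7 7 14 15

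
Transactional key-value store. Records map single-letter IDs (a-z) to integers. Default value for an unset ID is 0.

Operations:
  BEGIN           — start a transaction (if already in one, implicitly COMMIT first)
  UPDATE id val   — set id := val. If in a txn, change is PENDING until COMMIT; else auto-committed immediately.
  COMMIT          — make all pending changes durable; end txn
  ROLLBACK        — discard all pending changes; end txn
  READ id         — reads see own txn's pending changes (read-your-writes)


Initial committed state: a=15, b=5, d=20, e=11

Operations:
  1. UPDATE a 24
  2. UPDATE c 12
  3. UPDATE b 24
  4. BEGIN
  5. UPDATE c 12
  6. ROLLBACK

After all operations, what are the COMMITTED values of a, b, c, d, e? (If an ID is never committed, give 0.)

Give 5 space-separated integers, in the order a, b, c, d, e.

Answer: 24 24 12 20 11

Derivation:
Initial committed: {a=15, b=5, d=20, e=11}
Op 1: UPDATE a=24 (auto-commit; committed a=24)
Op 2: UPDATE c=12 (auto-commit; committed c=12)
Op 3: UPDATE b=24 (auto-commit; committed b=24)
Op 4: BEGIN: in_txn=True, pending={}
Op 5: UPDATE c=12 (pending; pending now {c=12})
Op 6: ROLLBACK: discarded pending ['c']; in_txn=False
Final committed: {a=24, b=24, c=12, d=20, e=11}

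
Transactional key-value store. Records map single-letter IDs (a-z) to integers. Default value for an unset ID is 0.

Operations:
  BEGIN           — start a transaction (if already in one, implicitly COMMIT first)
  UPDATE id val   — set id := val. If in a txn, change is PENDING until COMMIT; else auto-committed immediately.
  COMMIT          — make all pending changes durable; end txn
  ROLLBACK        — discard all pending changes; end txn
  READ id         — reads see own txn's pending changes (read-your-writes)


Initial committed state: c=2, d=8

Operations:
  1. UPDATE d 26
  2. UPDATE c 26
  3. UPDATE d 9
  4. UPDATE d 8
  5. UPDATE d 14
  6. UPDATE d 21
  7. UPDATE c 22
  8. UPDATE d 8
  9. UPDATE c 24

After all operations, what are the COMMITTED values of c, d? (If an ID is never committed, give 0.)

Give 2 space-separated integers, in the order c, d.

Answer: 24 8

Derivation:
Initial committed: {c=2, d=8}
Op 1: UPDATE d=26 (auto-commit; committed d=26)
Op 2: UPDATE c=26 (auto-commit; committed c=26)
Op 3: UPDATE d=9 (auto-commit; committed d=9)
Op 4: UPDATE d=8 (auto-commit; committed d=8)
Op 5: UPDATE d=14 (auto-commit; committed d=14)
Op 6: UPDATE d=21 (auto-commit; committed d=21)
Op 7: UPDATE c=22 (auto-commit; committed c=22)
Op 8: UPDATE d=8 (auto-commit; committed d=8)
Op 9: UPDATE c=24 (auto-commit; committed c=24)
Final committed: {c=24, d=8}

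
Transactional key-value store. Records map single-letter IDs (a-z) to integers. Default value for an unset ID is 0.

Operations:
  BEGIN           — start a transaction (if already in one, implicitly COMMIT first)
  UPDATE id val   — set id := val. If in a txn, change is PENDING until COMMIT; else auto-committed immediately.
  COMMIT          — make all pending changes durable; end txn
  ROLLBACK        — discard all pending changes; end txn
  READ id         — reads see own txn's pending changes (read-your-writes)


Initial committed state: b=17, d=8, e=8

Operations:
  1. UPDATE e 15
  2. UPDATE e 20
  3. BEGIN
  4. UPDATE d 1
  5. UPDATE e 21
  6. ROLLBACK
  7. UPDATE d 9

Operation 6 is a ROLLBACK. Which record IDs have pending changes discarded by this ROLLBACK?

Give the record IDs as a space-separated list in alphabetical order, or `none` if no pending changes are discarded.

Answer: d e

Derivation:
Initial committed: {b=17, d=8, e=8}
Op 1: UPDATE e=15 (auto-commit; committed e=15)
Op 2: UPDATE e=20 (auto-commit; committed e=20)
Op 3: BEGIN: in_txn=True, pending={}
Op 4: UPDATE d=1 (pending; pending now {d=1})
Op 5: UPDATE e=21 (pending; pending now {d=1, e=21})
Op 6: ROLLBACK: discarded pending ['d', 'e']; in_txn=False
Op 7: UPDATE d=9 (auto-commit; committed d=9)
ROLLBACK at op 6 discards: ['d', 'e']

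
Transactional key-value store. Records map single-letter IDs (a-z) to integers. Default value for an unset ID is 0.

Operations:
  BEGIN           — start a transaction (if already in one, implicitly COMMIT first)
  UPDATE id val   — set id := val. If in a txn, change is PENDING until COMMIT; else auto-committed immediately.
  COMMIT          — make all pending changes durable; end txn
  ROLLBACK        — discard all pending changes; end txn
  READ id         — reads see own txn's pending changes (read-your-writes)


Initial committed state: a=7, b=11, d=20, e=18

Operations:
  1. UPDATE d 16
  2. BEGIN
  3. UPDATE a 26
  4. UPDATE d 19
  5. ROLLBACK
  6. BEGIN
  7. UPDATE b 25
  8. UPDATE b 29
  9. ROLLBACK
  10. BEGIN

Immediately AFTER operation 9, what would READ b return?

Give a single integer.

Answer: 11

Derivation:
Initial committed: {a=7, b=11, d=20, e=18}
Op 1: UPDATE d=16 (auto-commit; committed d=16)
Op 2: BEGIN: in_txn=True, pending={}
Op 3: UPDATE a=26 (pending; pending now {a=26})
Op 4: UPDATE d=19 (pending; pending now {a=26, d=19})
Op 5: ROLLBACK: discarded pending ['a', 'd']; in_txn=False
Op 6: BEGIN: in_txn=True, pending={}
Op 7: UPDATE b=25 (pending; pending now {b=25})
Op 8: UPDATE b=29 (pending; pending now {b=29})
Op 9: ROLLBACK: discarded pending ['b']; in_txn=False
After op 9: visible(b) = 11 (pending={}, committed={a=7, b=11, d=16, e=18})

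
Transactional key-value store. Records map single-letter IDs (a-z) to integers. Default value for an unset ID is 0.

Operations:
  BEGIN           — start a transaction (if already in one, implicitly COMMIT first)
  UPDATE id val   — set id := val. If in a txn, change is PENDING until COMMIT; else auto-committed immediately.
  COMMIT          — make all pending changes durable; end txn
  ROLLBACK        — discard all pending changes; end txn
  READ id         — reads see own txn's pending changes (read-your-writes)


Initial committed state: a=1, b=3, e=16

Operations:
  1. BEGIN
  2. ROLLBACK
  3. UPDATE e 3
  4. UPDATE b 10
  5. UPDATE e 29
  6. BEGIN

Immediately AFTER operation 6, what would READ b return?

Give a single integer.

Answer: 10

Derivation:
Initial committed: {a=1, b=3, e=16}
Op 1: BEGIN: in_txn=True, pending={}
Op 2: ROLLBACK: discarded pending []; in_txn=False
Op 3: UPDATE e=3 (auto-commit; committed e=3)
Op 4: UPDATE b=10 (auto-commit; committed b=10)
Op 5: UPDATE e=29 (auto-commit; committed e=29)
Op 6: BEGIN: in_txn=True, pending={}
After op 6: visible(b) = 10 (pending={}, committed={a=1, b=10, e=29})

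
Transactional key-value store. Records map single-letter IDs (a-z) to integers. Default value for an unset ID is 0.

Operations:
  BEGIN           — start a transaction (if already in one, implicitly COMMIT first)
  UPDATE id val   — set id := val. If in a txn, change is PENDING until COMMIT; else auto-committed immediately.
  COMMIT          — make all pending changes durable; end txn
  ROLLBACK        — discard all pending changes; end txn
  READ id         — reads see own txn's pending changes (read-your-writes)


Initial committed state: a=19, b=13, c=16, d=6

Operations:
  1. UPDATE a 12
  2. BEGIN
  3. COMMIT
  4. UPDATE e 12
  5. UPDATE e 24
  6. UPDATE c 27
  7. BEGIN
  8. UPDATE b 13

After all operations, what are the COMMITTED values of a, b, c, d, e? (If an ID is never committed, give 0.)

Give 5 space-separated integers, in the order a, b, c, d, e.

Answer: 12 13 27 6 24

Derivation:
Initial committed: {a=19, b=13, c=16, d=6}
Op 1: UPDATE a=12 (auto-commit; committed a=12)
Op 2: BEGIN: in_txn=True, pending={}
Op 3: COMMIT: merged [] into committed; committed now {a=12, b=13, c=16, d=6}
Op 4: UPDATE e=12 (auto-commit; committed e=12)
Op 5: UPDATE e=24 (auto-commit; committed e=24)
Op 6: UPDATE c=27 (auto-commit; committed c=27)
Op 7: BEGIN: in_txn=True, pending={}
Op 8: UPDATE b=13 (pending; pending now {b=13})
Final committed: {a=12, b=13, c=27, d=6, e=24}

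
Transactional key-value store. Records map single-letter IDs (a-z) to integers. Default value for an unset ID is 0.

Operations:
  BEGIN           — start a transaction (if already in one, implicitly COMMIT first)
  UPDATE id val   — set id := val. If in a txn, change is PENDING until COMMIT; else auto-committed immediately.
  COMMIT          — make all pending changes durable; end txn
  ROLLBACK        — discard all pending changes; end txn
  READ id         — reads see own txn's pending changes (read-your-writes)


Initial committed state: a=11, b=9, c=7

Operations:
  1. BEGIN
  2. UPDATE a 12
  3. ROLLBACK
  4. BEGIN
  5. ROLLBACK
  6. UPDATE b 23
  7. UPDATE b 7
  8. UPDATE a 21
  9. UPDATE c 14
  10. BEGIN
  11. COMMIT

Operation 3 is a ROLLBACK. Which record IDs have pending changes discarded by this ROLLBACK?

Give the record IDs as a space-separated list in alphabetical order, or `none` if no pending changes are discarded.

Answer: a

Derivation:
Initial committed: {a=11, b=9, c=7}
Op 1: BEGIN: in_txn=True, pending={}
Op 2: UPDATE a=12 (pending; pending now {a=12})
Op 3: ROLLBACK: discarded pending ['a']; in_txn=False
Op 4: BEGIN: in_txn=True, pending={}
Op 5: ROLLBACK: discarded pending []; in_txn=False
Op 6: UPDATE b=23 (auto-commit; committed b=23)
Op 7: UPDATE b=7 (auto-commit; committed b=7)
Op 8: UPDATE a=21 (auto-commit; committed a=21)
Op 9: UPDATE c=14 (auto-commit; committed c=14)
Op 10: BEGIN: in_txn=True, pending={}
Op 11: COMMIT: merged [] into committed; committed now {a=21, b=7, c=14}
ROLLBACK at op 3 discards: ['a']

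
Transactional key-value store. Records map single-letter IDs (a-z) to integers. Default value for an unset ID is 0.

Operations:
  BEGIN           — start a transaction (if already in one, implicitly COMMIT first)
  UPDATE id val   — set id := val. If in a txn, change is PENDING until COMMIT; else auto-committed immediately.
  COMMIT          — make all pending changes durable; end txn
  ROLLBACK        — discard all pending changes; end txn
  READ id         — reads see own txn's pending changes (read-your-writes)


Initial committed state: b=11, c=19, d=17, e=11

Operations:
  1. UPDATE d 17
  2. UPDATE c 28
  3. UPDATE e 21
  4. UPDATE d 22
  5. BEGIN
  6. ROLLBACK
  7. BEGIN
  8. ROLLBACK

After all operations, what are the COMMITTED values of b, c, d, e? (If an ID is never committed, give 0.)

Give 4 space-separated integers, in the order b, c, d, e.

Initial committed: {b=11, c=19, d=17, e=11}
Op 1: UPDATE d=17 (auto-commit; committed d=17)
Op 2: UPDATE c=28 (auto-commit; committed c=28)
Op 3: UPDATE e=21 (auto-commit; committed e=21)
Op 4: UPDATE d=22 (auto-commit; committed d=22)
Op 5: BEGIN: in_txn=True, pending={}
Op 6: ROLLBACK: discarded pending []; in_txn=False
Op 7: BEGIN: in_txn=True, pending={}
Op 8: ROLLBACK: discarded pending []; in_txn=False
Final committed: {b=11, c=28, d=22, e=21}

Answer: 11 28 22 21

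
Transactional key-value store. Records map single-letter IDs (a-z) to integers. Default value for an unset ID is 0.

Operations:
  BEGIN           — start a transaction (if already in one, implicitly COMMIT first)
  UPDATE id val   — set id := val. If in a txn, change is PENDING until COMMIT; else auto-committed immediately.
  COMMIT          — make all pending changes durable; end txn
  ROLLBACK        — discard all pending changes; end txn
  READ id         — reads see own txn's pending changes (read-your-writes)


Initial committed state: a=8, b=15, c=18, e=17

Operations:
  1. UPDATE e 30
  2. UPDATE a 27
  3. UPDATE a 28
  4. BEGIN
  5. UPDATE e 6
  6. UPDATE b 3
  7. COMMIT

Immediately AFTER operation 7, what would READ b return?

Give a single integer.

Answer: 3

Derivation:
Initial committed: {a=8, b=15, c=18, e=17}
Op 1: UPDATE e=30 (auto-commit; committed e=30)
Op 2: UPDATE a=27 (auto-commit; committed a=27)
Op 3: UPDATE a=28 (auto-commit; committed a=28)
Op 4: BEGIN: in_txn=True, pending={}
Op 5: UPDATE e=6 (pending; pending now {e=6})
Op 6: UPDATE b=3 (pending; pending now {b=3, e=6})
Op 7: COMMIT: merged ['b', 'e'] into committed; committed now {a=28, b=3, c=18, e=6}
After op 7: visible(b) = 3 (pending={}, committed={a=28, b=3, c=18, e=6})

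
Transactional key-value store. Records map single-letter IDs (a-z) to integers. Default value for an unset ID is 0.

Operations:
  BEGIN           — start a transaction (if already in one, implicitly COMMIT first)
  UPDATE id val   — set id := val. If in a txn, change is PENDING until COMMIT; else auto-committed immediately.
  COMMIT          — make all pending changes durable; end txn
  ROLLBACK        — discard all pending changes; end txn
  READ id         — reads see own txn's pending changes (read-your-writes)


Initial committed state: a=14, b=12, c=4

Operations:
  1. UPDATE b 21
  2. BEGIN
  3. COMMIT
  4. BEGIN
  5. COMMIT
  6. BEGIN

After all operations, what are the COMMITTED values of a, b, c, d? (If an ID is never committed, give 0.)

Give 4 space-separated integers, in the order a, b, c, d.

Initial committed: {a=14, b=12, c=4}
Op 1: UPDATE b=21 (auto-commit; committed b=21)
Op 2: BEGIN: in_txn=True, pending={}
Op 3: COMMIT: merged [] into committed; committed now {a=14, b=21, c=4}
Op 4: BEGIN: in_txn=True, pending={}
Op 5: COMMIT: merged [] into committed; committed now {a=14, b=21, c=4}
Op 6: BEGIN: in_txn=True, pending={}
Final committed: {a=14, b=21, c=4}

Answer: 14 21 4 0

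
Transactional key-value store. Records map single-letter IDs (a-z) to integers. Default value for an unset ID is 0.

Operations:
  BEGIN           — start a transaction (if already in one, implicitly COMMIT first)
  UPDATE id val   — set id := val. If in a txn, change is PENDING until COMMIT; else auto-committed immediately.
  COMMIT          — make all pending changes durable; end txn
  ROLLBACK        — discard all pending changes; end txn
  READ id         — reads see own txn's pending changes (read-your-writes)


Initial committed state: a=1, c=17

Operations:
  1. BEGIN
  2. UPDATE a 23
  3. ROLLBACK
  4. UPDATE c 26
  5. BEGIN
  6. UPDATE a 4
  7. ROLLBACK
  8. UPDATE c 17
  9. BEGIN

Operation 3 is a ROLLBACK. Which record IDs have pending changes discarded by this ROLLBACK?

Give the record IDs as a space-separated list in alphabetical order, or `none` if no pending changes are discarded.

Answer: a

Derivation:
Initial committed: {a=1, c=17}
Op 1: BEGIN: in_txn=True, pending={}
Op 2: UPDATE a=23 (pending; pending now {a=23})
Op 3: ROLLBACK: discarded pending ['a']; in_txn=False
Op 4: UPDATE c=26 (auto-commit; committed c=26)
Op 5: BEGIN: in_txn=True, pending={}
Op 6: UPDATE a=4 (pending; pending now {a=4})
Op 7: ROLLBACK: discarded pending ['a']; in_txn=False
Op 8: UPDATE c=17 (auto-commit; committed c=17)
Op 9: BEGIN: in_txn=True, pending={}
ROLLBACK at op 3 discards: ['a']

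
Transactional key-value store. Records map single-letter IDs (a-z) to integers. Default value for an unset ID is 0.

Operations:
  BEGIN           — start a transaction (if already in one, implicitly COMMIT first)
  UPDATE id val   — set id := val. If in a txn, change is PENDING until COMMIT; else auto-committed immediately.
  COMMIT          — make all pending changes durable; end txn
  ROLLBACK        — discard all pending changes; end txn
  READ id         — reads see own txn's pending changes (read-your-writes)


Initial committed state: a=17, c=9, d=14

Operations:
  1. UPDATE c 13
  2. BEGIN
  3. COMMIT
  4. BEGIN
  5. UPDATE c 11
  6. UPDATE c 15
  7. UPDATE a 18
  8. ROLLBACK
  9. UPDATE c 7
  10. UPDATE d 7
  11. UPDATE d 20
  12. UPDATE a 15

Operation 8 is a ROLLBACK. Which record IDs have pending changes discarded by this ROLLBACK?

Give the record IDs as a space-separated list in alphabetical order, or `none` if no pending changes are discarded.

Answer: a c

Derivation:
Initial committed: {a=17, c=9, d=14}
Op 1: UPDATE c=13 (auto-commit; committed c=13)
Op 2: BEGIN: in_txn=True, pending={}
Op 3: COMMIT: merged [] into committed; committed now {a=17, c=13, d=14}
Op 4: BEGIN: in_txn=True, pending={}
Op 5: UPDATE c=11 (pending; pending now {c=11})
Op 6: UPDATE c=15 (pending; pending now {c=15})
Op 7: UPDATE a=18 (pending; pending now {a=18, c=15})
Op 8: ROLLBACK: discarded pending ['a', 'c']; in_txn=False
Op 9: UPDATE c=7 (auto-commit; committed c=7)
Op 10: UPDATE d=7 (auto-commit; committed d=7)
Op 11: UPDATE d=20 (auto-commit; committed d=20)
Op 12: UPDATE a=15 (auto-commit; committed a=15)
ROLLBACK at op 8 discards: ['a', 'c']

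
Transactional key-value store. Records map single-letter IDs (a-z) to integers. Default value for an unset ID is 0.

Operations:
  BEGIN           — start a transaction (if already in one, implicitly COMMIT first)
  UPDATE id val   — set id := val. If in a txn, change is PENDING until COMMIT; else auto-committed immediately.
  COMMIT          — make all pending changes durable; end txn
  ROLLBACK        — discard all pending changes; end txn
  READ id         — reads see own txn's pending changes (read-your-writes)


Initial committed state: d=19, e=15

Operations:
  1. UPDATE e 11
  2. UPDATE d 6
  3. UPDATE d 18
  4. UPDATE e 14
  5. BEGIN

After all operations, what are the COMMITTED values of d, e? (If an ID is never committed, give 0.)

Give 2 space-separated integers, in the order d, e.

Initial committed: {d=19, e=15}
Op 1: UPDATE e=11 (auto-commit; committed e=11)
Op 2: UPDATE d=6 (auto-commit; committed d=6)
Op 3: UPDATE d=18 (auto-commit; committed d=18)
Op 4: UPDATE e=14 (auto-commit; committed e=14)
Op 5: BEGIN: in_txn=True, pending={}
Final committed: {d=18, e=14}

Answer: 18 14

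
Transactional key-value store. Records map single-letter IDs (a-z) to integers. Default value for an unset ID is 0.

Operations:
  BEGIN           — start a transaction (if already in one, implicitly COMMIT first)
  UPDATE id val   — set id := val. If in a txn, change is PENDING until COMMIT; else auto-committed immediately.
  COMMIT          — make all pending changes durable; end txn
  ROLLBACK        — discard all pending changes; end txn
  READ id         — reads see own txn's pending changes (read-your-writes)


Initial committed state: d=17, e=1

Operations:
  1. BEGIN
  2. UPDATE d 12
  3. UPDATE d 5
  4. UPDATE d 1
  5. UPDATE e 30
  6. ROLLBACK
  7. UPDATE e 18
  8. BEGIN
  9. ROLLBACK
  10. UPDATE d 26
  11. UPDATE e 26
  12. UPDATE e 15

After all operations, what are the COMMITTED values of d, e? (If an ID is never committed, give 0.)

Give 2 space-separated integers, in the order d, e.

Initial committed: {d=17, e=1}
Op 1: BEGIN: in_txn=True, pending={}
Op 2: UPDATE d=12 (pending; pending now {d=12})
Op 3: UPDATE d=5 (pending; pending now {d=5})
Op 4: UPDATE d=1 (pending; pending now {d=1})
Op 5: UPDATE e=30 (pending; pending now {d=1, e=30})
Op 6: ROLLBACK: discarded pending ['d', 'e']; in_txn=False
Op 7: UPDATE e=18 (auto-commit; committed e=18)
Op 8: BEGIN: in_txn=True, pending={}
Op 9: ROLLBACK: discarded pending []; in_txn=False
Op 10: UPDATE d=26 (auto-commit; committed d=26)
Op 11: UPDATE e=26 (auto-commit; committed e=26)
Op 12: UPDATE e=15 (auto-commit; committed e=15)
Final committed: {d=26, e=15}

Answer: 26 15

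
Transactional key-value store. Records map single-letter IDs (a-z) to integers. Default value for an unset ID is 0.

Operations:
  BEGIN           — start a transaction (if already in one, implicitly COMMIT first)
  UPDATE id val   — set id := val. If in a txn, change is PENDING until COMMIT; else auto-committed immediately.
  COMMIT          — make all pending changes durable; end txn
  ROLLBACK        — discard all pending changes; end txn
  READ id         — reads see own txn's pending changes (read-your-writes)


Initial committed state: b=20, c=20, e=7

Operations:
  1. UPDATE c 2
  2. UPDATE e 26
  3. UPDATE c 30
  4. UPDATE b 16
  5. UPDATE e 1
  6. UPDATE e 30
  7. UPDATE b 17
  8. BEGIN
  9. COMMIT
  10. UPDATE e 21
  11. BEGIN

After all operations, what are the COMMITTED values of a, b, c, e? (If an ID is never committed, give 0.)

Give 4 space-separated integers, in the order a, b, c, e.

Answer: 0 17 30 21

Derivation:
Initial committed: {b=20, c=20, e=7}
Op 1: UPDATE c=2 (auto-commit; committed c=2)
Op 2: UPDATE e=26 (auto-commit; committed e=26)
Op 3: UPDATE c=30 (auto-commit; committed c=30)
Op 4: UPDATE b=16 (auto-commit; committed b=16)
Op 5: UPDATE e=1 (auto-commit; committed e=1)
Op 6: UPDATE e=30 (auto-commit; committed e=30)
Op 7: UPDATE b=17 (auto-commit; committed b=17)
Op 8: BEGIN: in_txn=True, pending={}
Op 9: COMMIT: merged [] into committed; committed now {b=17, c=30, e=30}
Op 10: UPDATE e=21 (auto-commit; committed e=21)
Op 11: BEGIN: in_txn=True, pending={}
Final committed: {b=17, c=30, e=21}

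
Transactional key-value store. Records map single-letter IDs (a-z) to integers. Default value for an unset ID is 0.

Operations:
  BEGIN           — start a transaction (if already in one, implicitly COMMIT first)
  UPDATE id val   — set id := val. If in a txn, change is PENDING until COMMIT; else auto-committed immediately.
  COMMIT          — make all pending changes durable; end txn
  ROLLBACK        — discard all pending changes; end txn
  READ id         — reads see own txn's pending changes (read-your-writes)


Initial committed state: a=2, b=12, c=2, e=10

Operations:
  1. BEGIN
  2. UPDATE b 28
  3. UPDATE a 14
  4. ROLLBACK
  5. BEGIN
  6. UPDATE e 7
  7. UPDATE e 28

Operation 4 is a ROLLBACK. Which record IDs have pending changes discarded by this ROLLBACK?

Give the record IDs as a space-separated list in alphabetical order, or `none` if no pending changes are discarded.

Initial committed: {a=2, b=12, c=2, e=10}
Op 1: BEGIN: in_txn=True, pending={}
Op 2: UPDATE b=28 (pending; pending now {b=28})
Op 3: UPDATE a=14 (pending; pending now {a=14, b=28})
Op 4: ROLLBACK: discarded pending ['a', 'b']; in_txn=False
Op 5: BEGIN: in_txn=True, pending={}
Op 6: UPDATE e=7 (pending; pending now {e=7})
Op 7: UPDATE e=28 (pending; pending now {e=28})
ROLLBACK at op 4 discards: ['a', 'b']

Answer: a b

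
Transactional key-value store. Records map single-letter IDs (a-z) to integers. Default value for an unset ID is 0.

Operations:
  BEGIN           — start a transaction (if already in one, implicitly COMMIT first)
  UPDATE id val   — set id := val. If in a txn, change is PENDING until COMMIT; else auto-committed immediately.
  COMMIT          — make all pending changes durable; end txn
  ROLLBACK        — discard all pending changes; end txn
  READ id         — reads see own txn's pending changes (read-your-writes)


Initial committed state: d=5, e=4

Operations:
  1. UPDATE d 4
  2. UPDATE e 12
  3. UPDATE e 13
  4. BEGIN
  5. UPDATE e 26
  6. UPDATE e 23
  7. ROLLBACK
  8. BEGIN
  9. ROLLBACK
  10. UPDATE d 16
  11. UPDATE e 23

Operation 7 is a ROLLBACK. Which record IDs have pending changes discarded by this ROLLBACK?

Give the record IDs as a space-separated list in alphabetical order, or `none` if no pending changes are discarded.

Answer: e

Derivation:
Initial committed: {d=5, e=4}
Op 1: UPDATE d=4 (auto-commit; committed d=4)
Op 2: UPDATE e=12 (auto-commit; committed e=12)
Op 3: UPDATE e=13 (auto-commit; committed e=13)
Op 4: BEGIN: in_txn=True, pending={}
Op 5: UPDATE e=26 (pending; pending now {e=26})
Op 6: UPDATE e=23 (pending; pending now {e=23})
Op 7: ROLLBACK: discarded pending ['e']; in_txn=False
Op 8: BEGIN: in_txn=True, pending={}
Op 9: ROLLBACK: discarded pending []; in_txn=False
Op 10: UPDATE d=16 (auto-commit; committed d=16)
Op 11: UPDATE e=23 (auto-commit; committed e=23)
ROLLBACK at op 7 discards: ['e']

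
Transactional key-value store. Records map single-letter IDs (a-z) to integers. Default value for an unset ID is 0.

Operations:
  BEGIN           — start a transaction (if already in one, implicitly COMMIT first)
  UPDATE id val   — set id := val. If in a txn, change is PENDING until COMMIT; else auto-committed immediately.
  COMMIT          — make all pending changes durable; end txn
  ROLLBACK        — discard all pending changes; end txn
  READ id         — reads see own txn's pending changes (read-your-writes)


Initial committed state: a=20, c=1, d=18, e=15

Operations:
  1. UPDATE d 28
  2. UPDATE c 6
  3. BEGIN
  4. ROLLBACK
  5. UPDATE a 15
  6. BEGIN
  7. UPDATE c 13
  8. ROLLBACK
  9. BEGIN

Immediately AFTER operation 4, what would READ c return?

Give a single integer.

Answer: 6

Derivation:
Initial committed: {a=20, c=1, d=18, e=15}
Op 1: UPDATE d=28 (auto-commit; committed d=28)
Op 2: UPDATE c=6 (auto-commit; committed c=6)
Op 3: BEGIN: in_txn=True, pending={}
Op 4: ROLLBACK: discarded pending []; in_txn=False
After op 4: visible(c) = 6 (pending={}, committed={a=20, c=6, d=28, e=15})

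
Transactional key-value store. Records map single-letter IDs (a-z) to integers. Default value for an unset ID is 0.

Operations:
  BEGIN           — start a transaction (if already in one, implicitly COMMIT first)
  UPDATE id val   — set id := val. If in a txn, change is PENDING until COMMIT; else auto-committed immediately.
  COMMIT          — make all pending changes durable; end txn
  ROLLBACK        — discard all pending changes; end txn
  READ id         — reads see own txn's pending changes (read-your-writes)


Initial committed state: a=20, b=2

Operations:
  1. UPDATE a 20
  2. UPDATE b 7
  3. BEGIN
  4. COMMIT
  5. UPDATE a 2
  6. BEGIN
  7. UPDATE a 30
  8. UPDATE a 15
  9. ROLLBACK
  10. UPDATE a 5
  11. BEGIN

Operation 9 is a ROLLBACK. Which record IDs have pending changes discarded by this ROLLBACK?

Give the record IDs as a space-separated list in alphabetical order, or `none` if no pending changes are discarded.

Answer: a

Derivation:
Initial committed: {a=20, b=2}
Op 1: UPDATE a=20 (auto-commit; committed a=20)
Op 2: UPDATE b=7 (auto-commit; committed b=7)
Op 3: BEGIN: in_txn=True, pending={}
Op 4: COMMIT: merged [] into committed; committed now {a=20, b=7}
Op 5: UPDATE a=2 (auto-commit; committed a=2)
Op 6: BEGIN: in_txn=True, pending={}
Op 7: UPDATE a=30 (pending; pending now {a=30})
Op 8: UPDATE a=15 (pending; pending now {a=15})
Op 9: ROLLBACK: discarded pending ['a']; in_txn=False
Op 10: UPDATE a=5 (auto-commit; committed a=5)
Op 11: BEGIN: in_txn=True, pending={}
ROLLBACK at op 9 discards: ['a']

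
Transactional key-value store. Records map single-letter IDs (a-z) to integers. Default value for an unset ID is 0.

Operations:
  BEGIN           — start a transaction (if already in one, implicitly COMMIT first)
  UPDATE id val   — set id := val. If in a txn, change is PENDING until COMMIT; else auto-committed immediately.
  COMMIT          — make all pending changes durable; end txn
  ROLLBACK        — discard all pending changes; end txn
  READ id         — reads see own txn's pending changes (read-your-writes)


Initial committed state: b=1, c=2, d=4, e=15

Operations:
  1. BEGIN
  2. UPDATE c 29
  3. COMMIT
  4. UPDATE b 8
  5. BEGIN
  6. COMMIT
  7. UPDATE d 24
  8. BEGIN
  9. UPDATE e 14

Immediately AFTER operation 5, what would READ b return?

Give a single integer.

Initial committed: {b=1, c=2, d=4, e=15}
Op 1: BEGIN: in_txn=True, pending={}
Op 2: UPDATE c=29 (pending; pending now {c=29})
Op 3: COMMIT: merged ['c'] into committed; committed now {b=1, c=29, d=4, e=15}
Op 4: UPDATE b=8 (auto-commit; committed b=8)
Op 5: BEGIN: in_txn=True, pending={}
After op 5: visible(b) = 8 (pending={}, committed={b=8, c=29, d=4, e=15})

Answer: 8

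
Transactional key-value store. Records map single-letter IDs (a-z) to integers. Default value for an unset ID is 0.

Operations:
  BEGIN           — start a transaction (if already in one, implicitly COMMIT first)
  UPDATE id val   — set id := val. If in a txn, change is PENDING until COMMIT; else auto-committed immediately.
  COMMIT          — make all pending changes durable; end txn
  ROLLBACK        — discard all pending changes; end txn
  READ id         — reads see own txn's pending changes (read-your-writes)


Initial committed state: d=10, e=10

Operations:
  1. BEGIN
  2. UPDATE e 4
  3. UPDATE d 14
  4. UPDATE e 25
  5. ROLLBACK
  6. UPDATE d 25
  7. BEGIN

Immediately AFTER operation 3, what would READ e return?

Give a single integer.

Answer: 4

Derivation:
Initial committed: {d=10, e=10}
Op 1: BEGIN: in_txn=True, pending={}
Op 2: UPDATE e=4 (pending; pending now {e=4})
Op 3: UPDATE d=14 (pending; pending now {d=14, e=4})
After op 3: visible(e) = 4 (pending={d=14, e=4}, committed={d=10, e=10})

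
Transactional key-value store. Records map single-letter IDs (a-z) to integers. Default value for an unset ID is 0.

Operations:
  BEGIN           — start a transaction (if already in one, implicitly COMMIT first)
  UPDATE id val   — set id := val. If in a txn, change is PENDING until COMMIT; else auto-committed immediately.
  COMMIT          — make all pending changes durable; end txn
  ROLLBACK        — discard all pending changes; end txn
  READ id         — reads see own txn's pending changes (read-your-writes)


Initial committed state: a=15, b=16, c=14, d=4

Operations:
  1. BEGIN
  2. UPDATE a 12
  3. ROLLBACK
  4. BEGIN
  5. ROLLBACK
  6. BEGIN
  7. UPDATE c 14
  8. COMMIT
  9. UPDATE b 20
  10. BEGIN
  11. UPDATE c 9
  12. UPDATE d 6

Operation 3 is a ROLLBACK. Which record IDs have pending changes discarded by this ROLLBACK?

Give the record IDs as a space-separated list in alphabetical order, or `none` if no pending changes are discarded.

Initial committed: {a=15, b=16, c=14, d=4}
Op 1: BEGIN: in_txn=True, pending={}
Op 2: UPDATE a=12 (pending; pending now {a=12})
Op 3: ROLLBACK: discarded pending ['a']; in_txn=False
Op 4: BEGIN: in_txn=True, pending={}
Op 5: ROLLBACK: discarded pending []; in_txn=False
Op 6: BEGIN: in_txn=True, pending={}
Op 7: UPDATE c=14 (pending; pending now {c=14})
Op 8: COMMIT: merged ['c'] into committed; committed now {a=15, b=16, c=14, d=4}
Op 9: UPDATE b=20 (auto-commit; committed b=20)
Op 10: BEGIN: in_txn=True, pending={}
Op 11: UPDATE c=9 (pending; pending now {c=9})
Op 12: UPDATE d=6 (pending; pending now {c=9, d=6})
ROLLBACK at op 3 discards: ['a']

Answer: a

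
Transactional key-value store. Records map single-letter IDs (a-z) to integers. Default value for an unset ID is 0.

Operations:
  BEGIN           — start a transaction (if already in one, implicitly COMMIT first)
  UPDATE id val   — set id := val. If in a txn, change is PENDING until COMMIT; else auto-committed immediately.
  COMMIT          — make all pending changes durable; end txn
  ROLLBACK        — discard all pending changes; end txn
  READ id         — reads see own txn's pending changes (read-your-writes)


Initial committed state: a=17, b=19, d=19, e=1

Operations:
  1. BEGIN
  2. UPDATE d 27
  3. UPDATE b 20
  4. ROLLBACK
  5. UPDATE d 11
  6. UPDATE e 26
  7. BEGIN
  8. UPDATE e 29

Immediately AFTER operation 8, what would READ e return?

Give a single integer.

Answer: 29

Derivation:
Initial committed: {a=17, b=19, d=19, e=1}
Op 1: BEGIN: in_txn=True, pending={}
Op 2: UPDATE d=27 (pending; pending now {d=27})
Op 3: UPDATE b=20 (pending; pending now {b=20, d=27})
Op 4: ROLLBACK: discarded pending ['b', 'd']; in_txn=False
Op 5: UPDATE d=11 (auto-commit; committed d=11)
Op 6: UPDATE e=26 (auto-commit; committed e=26)
Op 7: BEGIN: in_txn=True, pending={}
Op 8: UPDATE e=29 (pending; pending now {e=29})
After op 8: visible(e) = 29 (pending={e=29}, committed={a=17, b=19, d=11, e=26})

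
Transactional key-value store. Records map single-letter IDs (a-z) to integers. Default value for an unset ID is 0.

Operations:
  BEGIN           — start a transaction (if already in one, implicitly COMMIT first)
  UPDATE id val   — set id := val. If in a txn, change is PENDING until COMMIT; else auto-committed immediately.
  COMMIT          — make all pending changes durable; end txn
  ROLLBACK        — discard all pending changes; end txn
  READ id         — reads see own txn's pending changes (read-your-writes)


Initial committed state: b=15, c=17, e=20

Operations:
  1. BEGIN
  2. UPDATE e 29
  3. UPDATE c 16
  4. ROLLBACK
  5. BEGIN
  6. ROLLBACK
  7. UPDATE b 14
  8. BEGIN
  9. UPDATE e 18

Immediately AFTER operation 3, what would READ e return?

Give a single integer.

Initial committed: {b=15, c=17, e=20}
Op 1: BEGIN: in_txn=True, pending={}
Op 2: UPDATE e=29 (pending; pending now {e=29})
Op 3: UPDATE c=16 (pending; pending now {c=16, e=29})
After op 3: visible(e) = 29 (pending={c=16, e=29}, committed={b=15, c=17, e=20})

Answer: 29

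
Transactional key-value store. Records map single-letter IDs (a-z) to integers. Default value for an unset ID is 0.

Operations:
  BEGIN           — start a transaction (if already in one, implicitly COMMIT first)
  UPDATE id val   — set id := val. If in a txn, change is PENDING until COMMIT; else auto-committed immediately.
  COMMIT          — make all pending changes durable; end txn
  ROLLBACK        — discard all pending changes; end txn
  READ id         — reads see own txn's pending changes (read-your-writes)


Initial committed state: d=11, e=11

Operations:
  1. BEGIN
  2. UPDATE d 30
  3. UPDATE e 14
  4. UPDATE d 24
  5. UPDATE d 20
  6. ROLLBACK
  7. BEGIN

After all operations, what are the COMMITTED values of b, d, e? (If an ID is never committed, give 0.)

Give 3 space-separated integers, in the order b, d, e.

Answer: 0 11 11

Derivation:
Initial committed: {d=11, e=11}
Op 1: BEGIN: in_txn=True, pending={}
Op 2: UPDATE d=30 (pending; pending now {d=30})
Op 3: UPDATE e=14 (pending; pending now {d=30, e=14})
Op 4: UPDATE d=24 (pending; pending now {d=24, e=14})
Op 5: UPDATE d=20 (pending; pending now {d=20, e=14})
Op 6: ROLLBACK: discarded pending ['d', 'e']; in_txn=False
Op 7: BEGIN: in_txn=True, pending={}
Final committed: {d=11, e=11}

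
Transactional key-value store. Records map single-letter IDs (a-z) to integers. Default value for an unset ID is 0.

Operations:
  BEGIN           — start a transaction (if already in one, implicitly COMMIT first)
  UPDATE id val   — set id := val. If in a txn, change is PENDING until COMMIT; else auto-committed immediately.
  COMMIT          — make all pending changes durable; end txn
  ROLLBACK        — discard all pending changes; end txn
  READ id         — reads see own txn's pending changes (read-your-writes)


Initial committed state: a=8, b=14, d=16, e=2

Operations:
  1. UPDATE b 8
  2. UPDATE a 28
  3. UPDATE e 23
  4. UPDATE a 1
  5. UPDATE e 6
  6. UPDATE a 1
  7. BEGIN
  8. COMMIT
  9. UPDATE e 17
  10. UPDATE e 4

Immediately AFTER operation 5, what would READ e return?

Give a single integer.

Initial committed: {a=8, b=14, d=16, e=2}
Op 1: UPDATE b=8 (auto-commit; committed b=8)
Op 2: UPDATE a=28 (auto-commit; committed a=28)
Op 3: UPDATE e=23 (auto-commit; committed e=23)
Op 4: UPDATE a=1 (auto-commit; committed a=1)
Op 5: UPDATE e=6 (auto-commit; committed e=6)
After op 5: visible(e) = 6 (pending={}, committed={a=1, b=8, d=16, e=6})

Answer: 6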